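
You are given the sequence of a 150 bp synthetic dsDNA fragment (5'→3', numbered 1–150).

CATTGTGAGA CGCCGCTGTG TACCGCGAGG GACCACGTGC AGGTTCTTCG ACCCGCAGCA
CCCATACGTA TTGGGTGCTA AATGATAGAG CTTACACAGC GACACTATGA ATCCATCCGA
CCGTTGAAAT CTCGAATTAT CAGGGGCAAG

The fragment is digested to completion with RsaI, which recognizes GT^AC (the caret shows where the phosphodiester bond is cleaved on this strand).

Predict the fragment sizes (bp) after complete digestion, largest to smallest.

The RsaI site (GTAC) starts at position 20.
RsaI cuts after base 2 of each site, so after position 21.
Linear molecule, 1 cut → 2 fragments:
  1–21 → 21 bp
  22–150 → 129 bp
Sorted largest to smallest: 129, 21 bp.

129, 21 bp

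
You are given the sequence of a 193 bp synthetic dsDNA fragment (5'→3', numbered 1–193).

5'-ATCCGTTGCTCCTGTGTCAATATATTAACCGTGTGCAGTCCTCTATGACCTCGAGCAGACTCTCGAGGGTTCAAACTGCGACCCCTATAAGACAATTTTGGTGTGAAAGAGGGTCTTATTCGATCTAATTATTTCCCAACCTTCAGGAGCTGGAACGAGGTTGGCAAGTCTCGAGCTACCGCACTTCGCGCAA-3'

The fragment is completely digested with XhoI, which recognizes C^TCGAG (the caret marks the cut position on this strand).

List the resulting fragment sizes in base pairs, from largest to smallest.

108, 50, 23, 12 bp

XhoI sites (CTCGAG) start at positions 50, 62, 170.
XhoI cuts after the first base of each site, so after positions 50, 62, 170.
Linear molecule, 3 cuts → 4 fragments:
  1–50 → 50 bp
  51–62 → 12 bp
  63–170 → 108 bp
  171–193 → 23 bp
Sorted largest to smallest: 108, 50, 23, 12 bp.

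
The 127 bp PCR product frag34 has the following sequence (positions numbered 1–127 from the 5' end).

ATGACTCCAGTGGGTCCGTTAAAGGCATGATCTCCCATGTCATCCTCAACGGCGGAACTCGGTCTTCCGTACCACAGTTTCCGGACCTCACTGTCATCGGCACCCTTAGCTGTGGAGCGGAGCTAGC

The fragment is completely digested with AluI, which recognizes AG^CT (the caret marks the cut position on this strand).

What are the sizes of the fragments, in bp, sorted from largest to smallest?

AluI sites (AGCT) start at positions 108, 121.
AluI cuts after base 2 of each site, so after positions 109, 122.
Linear molecule, 2 cuts → 3 fragments:
  1–109 → 109 bp
  110–122 → 13 bp
  123–127 → 5 bp
Sorted largest to smallest: 109, 13, 5 bp.

109, 13, 5 bp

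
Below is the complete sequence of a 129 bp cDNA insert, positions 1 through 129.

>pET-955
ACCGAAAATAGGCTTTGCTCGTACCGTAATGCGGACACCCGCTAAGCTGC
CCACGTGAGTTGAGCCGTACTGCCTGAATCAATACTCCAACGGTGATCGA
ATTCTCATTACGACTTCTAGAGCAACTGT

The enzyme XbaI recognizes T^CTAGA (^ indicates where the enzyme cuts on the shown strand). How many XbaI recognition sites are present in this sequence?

1

TCTAGA occurs starting at position 116.
XbaI cuts at 1 site.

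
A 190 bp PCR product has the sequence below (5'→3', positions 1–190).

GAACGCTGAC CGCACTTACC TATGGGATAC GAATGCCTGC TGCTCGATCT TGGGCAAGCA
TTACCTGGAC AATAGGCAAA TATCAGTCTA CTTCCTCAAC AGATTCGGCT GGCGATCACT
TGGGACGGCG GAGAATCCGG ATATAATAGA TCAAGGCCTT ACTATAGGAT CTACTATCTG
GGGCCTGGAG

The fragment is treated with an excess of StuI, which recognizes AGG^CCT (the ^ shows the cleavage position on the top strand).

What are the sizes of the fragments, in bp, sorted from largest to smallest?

The StuI site (AGGCCT) starts at position 154.
StuI cuts after base 3 of each site, so after position 156.
Linear molecule, 1 cut → 2 fragments:
  1–156 → 156 bp
  157–190 → 34 bp
Sorted largest to smallest: 156, 34 bp.

156, 34 bp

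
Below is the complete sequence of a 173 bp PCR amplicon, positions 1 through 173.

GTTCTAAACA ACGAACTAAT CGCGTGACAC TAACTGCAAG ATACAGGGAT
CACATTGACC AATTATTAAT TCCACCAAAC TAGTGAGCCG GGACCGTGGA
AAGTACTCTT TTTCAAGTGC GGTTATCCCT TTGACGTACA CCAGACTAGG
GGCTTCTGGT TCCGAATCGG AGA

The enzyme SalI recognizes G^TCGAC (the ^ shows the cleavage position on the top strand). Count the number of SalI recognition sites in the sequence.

No occurrence of GTCGAC is present in the sequence.
SalI does not cut: 0 sites.

0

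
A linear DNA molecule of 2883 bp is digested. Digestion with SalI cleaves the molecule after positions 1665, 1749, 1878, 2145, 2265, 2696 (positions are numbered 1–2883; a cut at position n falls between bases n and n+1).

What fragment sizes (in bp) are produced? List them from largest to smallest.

Linear molecule, 6 cuts → 7 fragments:
  1665 − 0 = 1665 bp
  1749 − 1665 = 84 bp
  1878 − 1749 = 129 bp
  2145 − 1878 = 267 bp
  2265 − 2145 = 120 bp
  2696 − 2265 = 431 bp
  2883 − 2696 = 187 bp
Sorted largest to smallest: 1665, 431, 267, 187, 129, 120, 84 bp.

1665, 431, 267, 187, 129, 120, 84 bp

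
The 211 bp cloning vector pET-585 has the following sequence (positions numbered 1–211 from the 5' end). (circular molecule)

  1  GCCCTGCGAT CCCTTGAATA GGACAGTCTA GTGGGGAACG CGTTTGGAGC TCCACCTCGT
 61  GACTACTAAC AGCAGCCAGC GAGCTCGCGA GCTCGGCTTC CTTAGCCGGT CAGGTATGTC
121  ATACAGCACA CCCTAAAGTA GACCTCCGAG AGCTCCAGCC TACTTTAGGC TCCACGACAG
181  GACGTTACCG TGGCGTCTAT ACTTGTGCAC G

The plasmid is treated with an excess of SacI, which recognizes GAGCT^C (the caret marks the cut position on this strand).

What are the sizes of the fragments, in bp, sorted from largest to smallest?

108, 61, 34, 8 bp

SacI sites (GAGCTC) start at positions 47, 81, 89, 150.
SacI cuts after base 5 of each site (before the last base), so after positions 51, 85, 93, 154.
Circular molecule, 4 cuts → 4 fragments:
  52–85 → 34 bp
  86–93 → 8 bp
  94–154 → 61 bp
  155–211 then 1–51 → 57 + 51 = 108 bp
Sorted largest to smallest: 108, 61, 34, 8 bp.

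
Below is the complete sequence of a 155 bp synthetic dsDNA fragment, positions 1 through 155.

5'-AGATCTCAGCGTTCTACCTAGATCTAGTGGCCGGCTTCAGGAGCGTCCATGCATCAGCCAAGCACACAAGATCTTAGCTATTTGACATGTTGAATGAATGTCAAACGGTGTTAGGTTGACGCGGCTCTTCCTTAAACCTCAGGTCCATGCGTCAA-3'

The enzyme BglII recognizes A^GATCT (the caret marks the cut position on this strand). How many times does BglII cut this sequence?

3

AGATCT occurs starting at positions 1, 20, 69.
BglII cuts at 3 sites.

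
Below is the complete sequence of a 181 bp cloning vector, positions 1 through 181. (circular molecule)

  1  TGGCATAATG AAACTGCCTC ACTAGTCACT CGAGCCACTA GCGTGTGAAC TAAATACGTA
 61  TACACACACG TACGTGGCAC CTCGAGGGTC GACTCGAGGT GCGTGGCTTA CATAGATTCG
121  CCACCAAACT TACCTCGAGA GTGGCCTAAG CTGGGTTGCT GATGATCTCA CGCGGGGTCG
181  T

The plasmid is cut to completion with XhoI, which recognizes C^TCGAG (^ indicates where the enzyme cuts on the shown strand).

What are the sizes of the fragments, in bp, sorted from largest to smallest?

76, 52, 41, 12 bp

XhoI sites (CTCGAG) start at positions 29, 81, 93, 134.
XhoI cuts after the first base of each site, so after positions 29, 81, 93, 134.
Circular molecule, 4 cuts → 4 fragments:
  30–81 → 52 bp
  82–93 → 12 bp
  94–134 → 41 bp
  135–181 then 1–29 → 47 + 29 = 76 bp
Sorted largest to smallest: 76, 52, 41, 12 bp.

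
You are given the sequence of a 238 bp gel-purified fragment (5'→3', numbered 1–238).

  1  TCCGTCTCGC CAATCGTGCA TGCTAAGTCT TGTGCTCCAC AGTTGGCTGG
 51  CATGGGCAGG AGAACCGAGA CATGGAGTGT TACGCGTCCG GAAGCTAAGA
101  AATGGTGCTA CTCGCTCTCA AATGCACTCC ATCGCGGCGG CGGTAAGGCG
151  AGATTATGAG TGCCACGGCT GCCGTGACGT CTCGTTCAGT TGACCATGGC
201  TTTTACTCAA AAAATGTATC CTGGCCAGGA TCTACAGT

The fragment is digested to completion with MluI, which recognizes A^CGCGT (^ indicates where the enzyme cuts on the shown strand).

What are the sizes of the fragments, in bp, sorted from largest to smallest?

156, 82 bp

The MluI site (ACGCGT) starts at position 82.
MluI cuts after the first base of each site, so after position 82.
Linear molecule, 1 cut → 2 fragments:
  1–82 → 82 bp
  83–238 → 156 bp
Sorted largest to smallest: 156, 82 bp.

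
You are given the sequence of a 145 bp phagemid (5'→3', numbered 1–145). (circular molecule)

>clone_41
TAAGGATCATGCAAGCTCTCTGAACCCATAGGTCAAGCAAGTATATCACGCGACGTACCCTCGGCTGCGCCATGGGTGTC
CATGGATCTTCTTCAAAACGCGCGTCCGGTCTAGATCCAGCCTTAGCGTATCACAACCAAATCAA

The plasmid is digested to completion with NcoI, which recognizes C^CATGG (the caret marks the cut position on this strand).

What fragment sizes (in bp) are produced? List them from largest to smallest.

135, 10 bp

NcoI sites (CCATGG) start at positions 70, 80.
NcoI cuts after the first base of each site, so after positions 70, 80.
Circular molecule, 2 cuts → 2 fragments:
  71–80 → 10 bp
  81–145 then 1–70 → 65 + 70 = 135 bp
Sorted largest to smallest: 135, 10 bp.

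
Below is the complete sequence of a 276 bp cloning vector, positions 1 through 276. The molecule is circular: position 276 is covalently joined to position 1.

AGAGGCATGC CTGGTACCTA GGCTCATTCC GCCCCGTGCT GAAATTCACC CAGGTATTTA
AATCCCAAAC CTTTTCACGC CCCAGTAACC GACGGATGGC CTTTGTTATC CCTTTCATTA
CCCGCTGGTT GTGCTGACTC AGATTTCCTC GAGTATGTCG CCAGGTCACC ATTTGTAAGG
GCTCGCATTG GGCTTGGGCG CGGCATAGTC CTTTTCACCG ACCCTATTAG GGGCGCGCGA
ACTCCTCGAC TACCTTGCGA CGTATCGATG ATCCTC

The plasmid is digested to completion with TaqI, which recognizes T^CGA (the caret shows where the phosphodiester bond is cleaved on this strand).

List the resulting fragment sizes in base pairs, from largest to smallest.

160, 97, 19 bp

TaqI sites (TCGA) start at positions 149, 246, 265.
TaqI cuts after the first base of each site, so after positions 149, 246, 265.
Circular molecule, 3 cuts → 3 fragments:
  150–246 → 97 bp
  247–265 → 19 bp
  266–276 then 1–149 → 11 + 149 = 160 bp
Sorted largest to smallest: 160, 97, 19 bp.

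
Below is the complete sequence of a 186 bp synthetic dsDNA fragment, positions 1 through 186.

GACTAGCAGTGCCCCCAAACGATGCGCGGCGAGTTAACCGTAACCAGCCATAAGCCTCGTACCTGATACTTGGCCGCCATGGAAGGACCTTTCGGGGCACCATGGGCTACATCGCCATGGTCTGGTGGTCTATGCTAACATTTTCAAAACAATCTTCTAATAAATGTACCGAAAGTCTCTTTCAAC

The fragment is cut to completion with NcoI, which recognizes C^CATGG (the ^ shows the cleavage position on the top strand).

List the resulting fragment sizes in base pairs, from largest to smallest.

77, 71, 23, 15 bp

NcoI sites (CCATGG) start at positions 77, 100, 115.
NcoI cuts after the first base of each site, so after positions 77, 100, 115.
Linear molecule, 3 cuts → 4 fragments:
  1–77 → 77 bp
  78–100 → 23 bp
  101–115 → 15 bp
  116–186 → 71 bp
Sorted largest to smallest: 77, 71, 23, 15 bp.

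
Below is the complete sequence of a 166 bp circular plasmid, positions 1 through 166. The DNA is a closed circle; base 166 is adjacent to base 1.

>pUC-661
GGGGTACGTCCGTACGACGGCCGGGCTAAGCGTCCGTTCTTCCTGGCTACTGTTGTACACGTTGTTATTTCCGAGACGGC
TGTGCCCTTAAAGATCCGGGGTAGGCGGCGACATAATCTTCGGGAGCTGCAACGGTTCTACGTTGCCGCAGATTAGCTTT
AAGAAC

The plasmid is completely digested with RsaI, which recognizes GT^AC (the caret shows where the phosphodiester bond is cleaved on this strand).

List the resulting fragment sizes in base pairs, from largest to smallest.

115, 43, 8 bp

RsaI sites (GTAC) start at positions 4, 12, 55.
RsaI cuts after base 2 of each site, so after positions 5, 13, 56.
Circular molecule, 3 cuts → 3 fragments:
  6–13 → 8 bp
  14–56 → 43 bp
  57–166 then 1–5 → 110 + 5 = 115 bp
Sorted largest to smallest: 115, 43, 8 bp.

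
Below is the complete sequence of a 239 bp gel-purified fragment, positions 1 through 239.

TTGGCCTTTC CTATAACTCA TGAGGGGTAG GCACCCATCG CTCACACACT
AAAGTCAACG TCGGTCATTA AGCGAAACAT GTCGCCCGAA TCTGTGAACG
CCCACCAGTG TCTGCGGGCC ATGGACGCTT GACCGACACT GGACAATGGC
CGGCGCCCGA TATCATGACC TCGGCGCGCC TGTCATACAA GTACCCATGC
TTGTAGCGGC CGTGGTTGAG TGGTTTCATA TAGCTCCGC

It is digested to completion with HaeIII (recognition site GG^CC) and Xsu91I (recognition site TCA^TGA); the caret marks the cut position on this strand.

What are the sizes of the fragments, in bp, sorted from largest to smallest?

HaeIII sites (GGCC) start at positions 3, 117, 148, 208.
HaeIII cuts after base 2 of each site, so after positions 4, 118, 149, 209.
Xsu91I sites (TCATGA) start at positions 18, 163.
Xsu91I cuts after base 3 of each site, so after positions 20, 165.
Combined cut positions: 4, 20, 118, 149, 165, 209.
Linear molecule, 6 cuts → 7 fragments:
  1–4 → 4 bp
  5–20 → 16 bp
  21–118 → 98 bp
  119–149 → 31 bp
  150–165 → 16 bp
  166–209 → 44 bp
  210–239 → 30 bp
Sorted largest to smallest: 98, 44, 31, 30, 16, 16, 4 bp.

98, 44, 31, 30, 16, 16, 4 bp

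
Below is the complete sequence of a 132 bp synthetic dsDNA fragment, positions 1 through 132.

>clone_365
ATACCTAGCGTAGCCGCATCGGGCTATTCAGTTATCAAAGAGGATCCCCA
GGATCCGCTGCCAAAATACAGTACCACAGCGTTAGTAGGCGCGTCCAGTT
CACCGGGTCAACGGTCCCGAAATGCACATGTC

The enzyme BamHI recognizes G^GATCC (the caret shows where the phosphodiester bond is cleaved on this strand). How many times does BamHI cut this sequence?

GGATCC occurs starting at positions 42, 51.
BamHI cuts at 2 sites.

2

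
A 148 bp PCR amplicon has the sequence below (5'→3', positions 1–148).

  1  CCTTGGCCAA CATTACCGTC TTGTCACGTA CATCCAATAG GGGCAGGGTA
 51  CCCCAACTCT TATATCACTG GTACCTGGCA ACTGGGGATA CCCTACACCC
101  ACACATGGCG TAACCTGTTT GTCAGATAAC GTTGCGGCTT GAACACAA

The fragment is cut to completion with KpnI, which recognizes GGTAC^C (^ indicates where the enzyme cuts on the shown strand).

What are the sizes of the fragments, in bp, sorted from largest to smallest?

74, 51, 23 bp

KpnI sites (GGTACC) start at positions 47, 70.
KpnI cuts after base 5 of each site (before the last base), so after positions 51, 74.
Linear molecule, 2 cuts → 3 fragments:
  1–51 → 51 bp
  52–74 → 23 bp
  75–148 → 74 bp
Sorted largest to smallest: 74, 51, 23 bp.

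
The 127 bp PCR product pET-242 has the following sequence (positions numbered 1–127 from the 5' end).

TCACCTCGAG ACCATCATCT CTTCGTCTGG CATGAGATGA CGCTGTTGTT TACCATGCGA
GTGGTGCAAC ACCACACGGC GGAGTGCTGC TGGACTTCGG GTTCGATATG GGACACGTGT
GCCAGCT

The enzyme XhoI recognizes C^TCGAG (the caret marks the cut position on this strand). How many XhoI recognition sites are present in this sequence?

CTCGAG occurs starting at position 5.
XhoI cuts at 1 site.

1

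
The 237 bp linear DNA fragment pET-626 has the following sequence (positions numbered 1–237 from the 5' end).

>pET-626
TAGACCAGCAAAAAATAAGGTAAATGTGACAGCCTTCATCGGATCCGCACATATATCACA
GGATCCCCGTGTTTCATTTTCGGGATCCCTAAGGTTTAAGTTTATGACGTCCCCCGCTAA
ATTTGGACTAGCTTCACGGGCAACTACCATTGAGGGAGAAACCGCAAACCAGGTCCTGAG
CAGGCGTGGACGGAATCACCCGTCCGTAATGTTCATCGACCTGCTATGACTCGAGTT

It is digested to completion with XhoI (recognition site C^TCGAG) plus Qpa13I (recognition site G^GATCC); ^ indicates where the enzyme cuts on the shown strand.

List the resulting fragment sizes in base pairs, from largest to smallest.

147, 41, 22, 20, 7 bp

The XhoI site (CTCGAG) starts at position 230.
XhoI cuts after the first base of each site, so after position 230.
Qpa13I sites (GGATCC) start at positions 41, 61, 83.
Qpa13I cuts after the first base of each site, so after positions 41, 61, 83.
Combined cut positions: 41, 61, 83, 230.
Linear molecule, 4 cuts → 5 fragments:
  1–41 → 41 bp
  42–61 → 20 bp
  62–83 → 22 bp
  84–230 → 147 bp
  231–237 → 7 bp
Sorted largest to smallest: 147, 41, 22, 20, 7 bp.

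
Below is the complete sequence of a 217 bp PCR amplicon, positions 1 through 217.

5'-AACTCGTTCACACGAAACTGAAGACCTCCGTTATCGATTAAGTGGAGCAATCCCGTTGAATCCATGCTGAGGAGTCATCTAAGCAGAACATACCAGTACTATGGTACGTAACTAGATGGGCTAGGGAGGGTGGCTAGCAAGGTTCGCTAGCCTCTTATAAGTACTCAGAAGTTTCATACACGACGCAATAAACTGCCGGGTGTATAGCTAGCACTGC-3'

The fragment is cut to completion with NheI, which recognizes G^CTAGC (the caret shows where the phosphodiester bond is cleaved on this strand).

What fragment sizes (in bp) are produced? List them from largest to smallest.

133, 61, 13, 10 bp

NheI sites (GCTAGC) start at positions 133, 146, 207.
NheI cuts after the first base of each site, so after positions 133, 146, 207.
Linear molecule, 3 cuts → 4 fragments:
  1–133 → 133 bp
  134–146 → 13 bp
  147–207 → 61 bp
  208–217 → 10 bp
Sorted largest to smallest: 133, 61, 13, 10 bp.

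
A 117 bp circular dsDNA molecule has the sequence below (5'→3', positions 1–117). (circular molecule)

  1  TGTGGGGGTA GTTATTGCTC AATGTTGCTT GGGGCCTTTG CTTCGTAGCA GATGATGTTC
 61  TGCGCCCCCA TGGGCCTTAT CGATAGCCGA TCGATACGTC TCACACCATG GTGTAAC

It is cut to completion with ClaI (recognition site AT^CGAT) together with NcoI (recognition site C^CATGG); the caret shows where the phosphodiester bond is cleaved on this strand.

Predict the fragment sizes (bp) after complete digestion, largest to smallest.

ClaI sites (ATCGAT) start at positions 79, 90.
ClaI cuts after base 2 of each site, so after positions 80, 91.
NcoI sites (CCATGG) start at positions 68, 106.
NcoI cuts after the first base of each site, so after positions 68, 106.
Combined cut positions: 68, 80, 91, 106.
Circular molecule, 4 cuts → 4 fragments:
  69–80 → 12 bp
  81–91 → 11 bp
  92–106 → 15 bp
  107–117 then 1–68 → 11 + 68 = 79 bp
Sorted largest to smallest: 79, 15, 12, 11 bp.

79, 15, 12, 11 bp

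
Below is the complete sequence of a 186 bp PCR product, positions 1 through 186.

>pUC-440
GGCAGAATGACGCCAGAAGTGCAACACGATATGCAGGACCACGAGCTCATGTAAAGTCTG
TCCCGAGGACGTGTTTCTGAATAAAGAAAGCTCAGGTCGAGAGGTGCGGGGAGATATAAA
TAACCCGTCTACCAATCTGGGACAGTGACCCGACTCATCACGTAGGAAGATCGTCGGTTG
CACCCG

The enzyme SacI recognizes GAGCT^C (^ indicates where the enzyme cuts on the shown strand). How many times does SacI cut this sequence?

GAGCTC occurs starting at position 43.
SacI cuts at 1 site.

1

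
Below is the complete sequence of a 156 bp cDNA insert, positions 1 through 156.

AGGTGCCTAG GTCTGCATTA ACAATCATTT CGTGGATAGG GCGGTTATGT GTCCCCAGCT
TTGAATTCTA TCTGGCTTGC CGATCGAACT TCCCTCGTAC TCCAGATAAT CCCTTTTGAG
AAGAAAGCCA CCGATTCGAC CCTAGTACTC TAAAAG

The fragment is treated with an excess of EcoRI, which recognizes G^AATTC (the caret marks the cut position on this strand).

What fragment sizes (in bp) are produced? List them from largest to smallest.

93, 63 bp

The EcoRI site (GAATTC) starts at position 63.
EcoRI cuts after the first base of each site, so after position 63.
Linear molecule, 1 cut → 2 fragments:
  1–63 → 63 bp
  64–156 → 93 bp
Sorted largest to smallest: 93, 63 bp.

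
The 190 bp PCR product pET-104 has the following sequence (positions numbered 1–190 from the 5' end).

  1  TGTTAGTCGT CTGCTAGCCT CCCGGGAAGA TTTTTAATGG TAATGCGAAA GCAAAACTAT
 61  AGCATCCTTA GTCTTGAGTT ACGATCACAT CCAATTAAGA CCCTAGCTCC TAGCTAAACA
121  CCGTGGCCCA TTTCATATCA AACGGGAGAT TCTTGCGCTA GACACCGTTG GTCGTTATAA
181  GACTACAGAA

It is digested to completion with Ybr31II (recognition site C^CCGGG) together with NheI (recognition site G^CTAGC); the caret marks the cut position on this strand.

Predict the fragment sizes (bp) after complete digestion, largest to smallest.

169, 13, 8 bp

The Ybr31II site (CCCGGG) starts at position 21.
Ybr31II cuts after the first base of each site, so after position 21.
The NheI site (GCTAGC) starts at position 13.
NheI cuts after the first base of each site, so after position 13.
Combined cut positions: 13, 21.
Linear molecule, 2 cuts → 3 fragments:
  1–13 → 13 bp
  14–21 → 8 bp
  22–190 → 169 bp
Sorted largest to smallest: 169, 13, 8 bp.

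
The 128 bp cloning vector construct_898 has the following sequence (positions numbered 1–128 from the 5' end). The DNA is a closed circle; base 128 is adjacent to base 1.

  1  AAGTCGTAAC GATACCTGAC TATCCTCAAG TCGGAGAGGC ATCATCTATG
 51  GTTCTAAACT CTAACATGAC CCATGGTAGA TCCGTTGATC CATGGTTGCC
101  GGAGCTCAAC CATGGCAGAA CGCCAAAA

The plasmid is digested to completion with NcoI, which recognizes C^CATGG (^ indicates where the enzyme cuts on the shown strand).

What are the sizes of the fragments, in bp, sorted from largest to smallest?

NcoI sites (CCATGG) start at positions 71, 90, 110.
NcoI cuts after the first base of each site, so after positions 71, 90, 110.
Circular molecule, 3 cuts → 3 fragments:
  72–90 → 19 bp
  91–110 → 20 bp
  111–128 then 1–71 → 18 + 71 = 89 bp
Sorted largest to smallest: 89, 20, 19 bp.

89, 20, 19 bp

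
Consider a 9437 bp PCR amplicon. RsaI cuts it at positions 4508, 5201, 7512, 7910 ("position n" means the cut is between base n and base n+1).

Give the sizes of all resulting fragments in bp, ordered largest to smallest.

4508, 2311, 1527, 693, 398 bp

Linear molecule, 4 cuts → 5 fragments:
  4508 − 0 = 4508 bp
  5201 − 4508 = 693 bp
  7512 − 5201 = 2311 bp
  7910 − 7512 = 398 bp
  9437 − 7910 = 1527 bp
Sorted largest to smallest: 4508, 2311, 1527, 693, 398 bp.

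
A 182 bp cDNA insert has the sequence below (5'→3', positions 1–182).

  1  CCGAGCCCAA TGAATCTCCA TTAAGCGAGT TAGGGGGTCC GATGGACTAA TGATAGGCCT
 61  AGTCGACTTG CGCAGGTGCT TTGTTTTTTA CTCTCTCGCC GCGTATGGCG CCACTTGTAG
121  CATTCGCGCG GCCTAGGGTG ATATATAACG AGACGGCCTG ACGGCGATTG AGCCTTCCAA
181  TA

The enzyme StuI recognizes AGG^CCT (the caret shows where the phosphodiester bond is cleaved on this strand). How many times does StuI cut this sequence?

AGGCCT occurs starting at position 55.
StuI cuts at 1 site.

1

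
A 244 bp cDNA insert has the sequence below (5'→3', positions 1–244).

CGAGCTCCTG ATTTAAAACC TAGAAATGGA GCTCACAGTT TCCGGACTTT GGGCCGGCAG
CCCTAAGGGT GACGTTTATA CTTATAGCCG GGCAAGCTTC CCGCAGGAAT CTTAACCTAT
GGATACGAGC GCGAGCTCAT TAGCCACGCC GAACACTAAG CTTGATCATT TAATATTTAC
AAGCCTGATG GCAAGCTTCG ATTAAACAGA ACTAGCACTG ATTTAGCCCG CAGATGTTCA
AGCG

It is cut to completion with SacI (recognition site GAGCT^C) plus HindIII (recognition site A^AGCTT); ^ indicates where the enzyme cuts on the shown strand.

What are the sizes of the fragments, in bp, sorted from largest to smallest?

SacI sites (GAGCTC) start at positions 2, 29, 133.
SacI cuts after base 5 of each site (before the last base), so after positions 6, 33, 137.
HindIII sites (AAGCTT) start at positions 94, 158, 193.
HindIII cuts after the first base of each site, so after positions 94, 158, 193.
Combined cut positions: 6, 33, 94, 137, 158, 193.
Linear molecule, 6 cuts → 7 fragments:
  1–6 → 6 bp
  7–33 → 27 bp
  34–94 → 61 bp
  95–137 → 43 bp
  138–158 → 21 bp
  159–193 → 35 bp
  194–244 → 51 bp
Sorted largest to smallest: 61, 51, 43, 35, 27, 21, 6 bp.

61, 51, 43, 35, 27, 21, 6 bp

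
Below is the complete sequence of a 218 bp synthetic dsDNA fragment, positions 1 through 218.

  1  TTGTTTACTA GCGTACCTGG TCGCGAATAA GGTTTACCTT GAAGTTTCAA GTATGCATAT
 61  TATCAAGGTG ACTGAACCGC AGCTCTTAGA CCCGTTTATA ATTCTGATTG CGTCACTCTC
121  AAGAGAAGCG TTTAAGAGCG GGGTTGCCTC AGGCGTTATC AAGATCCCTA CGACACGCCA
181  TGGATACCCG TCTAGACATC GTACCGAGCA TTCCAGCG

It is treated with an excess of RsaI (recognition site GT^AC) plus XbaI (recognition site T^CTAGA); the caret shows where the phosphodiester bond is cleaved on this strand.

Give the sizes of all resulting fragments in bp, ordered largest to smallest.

RsaI sites (GTAC) start at positions 13, 201.
RsaI cuts after base 2 of each site, so after positions 14, 202.
The XbaI site (TCTAGA) starts at position 191.
XbaI cuts after the first base of each site, so after position 191.
Combined cut positions: 14, 191, 202.
Linear molecule, 3 cuts → 4 fragments:
  1–14 → 14 bp
  15–191 → 177 bp
  192–202 → 11 bp
  203–218 → 16 bp
Sorted largest to smallest: 177, 16, 14, 11 bp.

177, 16, 14, 11 bp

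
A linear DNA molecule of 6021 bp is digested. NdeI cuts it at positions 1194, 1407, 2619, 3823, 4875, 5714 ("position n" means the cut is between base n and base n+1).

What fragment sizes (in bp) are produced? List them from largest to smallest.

Linear molecule, 6 cuts → 7 fragments:
  1194 − 0 = 1194 bp
  1407 − 1194 = 213 bp
  2619 − 1407 = 1212 bp
  3823 − 2619 = 1204 bp
  4875 − 3823 = 1052 bp
  5714 − 4875 = 839 bp
  6021 − 5714 = 307 bp
Sorted largest to smallest: 1212, 1204, 1194, 1052, 839, 307, 213 bp.

1212, 1204, 1194, 1052, 839, 307, 213 bp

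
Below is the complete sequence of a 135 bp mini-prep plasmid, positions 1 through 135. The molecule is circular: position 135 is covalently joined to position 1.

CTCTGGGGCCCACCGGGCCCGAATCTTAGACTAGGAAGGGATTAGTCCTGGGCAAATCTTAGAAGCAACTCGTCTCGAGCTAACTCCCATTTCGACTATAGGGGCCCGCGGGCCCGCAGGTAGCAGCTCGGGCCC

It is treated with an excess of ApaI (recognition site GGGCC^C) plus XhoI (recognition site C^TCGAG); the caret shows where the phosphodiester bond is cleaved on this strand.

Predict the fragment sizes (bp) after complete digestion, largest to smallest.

ApaI sites (GGGCCC) start at positions 6, 15, 102, 110, 130.
ApaI cuts after base 5 of each site (before the last base), so after positions 10, 19, 106, 114, 134.
The XhoI site (CTCGAG) starts at position 74.
XhoI cuts after the first base of each site, so after position 74.
Combined cut positions: 10, 19, 74, 106, 114, 134.
Circular molecule, 6 cuts → 6 fragments:
  11–19 → 9 bp
  20–74 → 55 bp
  75–106 → 32 bp
  107–114 → 8 bp
  115–134 → 20 bp
  135–135 then 1–10 → 1 + 10 = 11 bp
Sorted largest to smallest: 55, 32, 20, 11, 9, 8 bp.

55, 32, 20, 11, 9, 8 bp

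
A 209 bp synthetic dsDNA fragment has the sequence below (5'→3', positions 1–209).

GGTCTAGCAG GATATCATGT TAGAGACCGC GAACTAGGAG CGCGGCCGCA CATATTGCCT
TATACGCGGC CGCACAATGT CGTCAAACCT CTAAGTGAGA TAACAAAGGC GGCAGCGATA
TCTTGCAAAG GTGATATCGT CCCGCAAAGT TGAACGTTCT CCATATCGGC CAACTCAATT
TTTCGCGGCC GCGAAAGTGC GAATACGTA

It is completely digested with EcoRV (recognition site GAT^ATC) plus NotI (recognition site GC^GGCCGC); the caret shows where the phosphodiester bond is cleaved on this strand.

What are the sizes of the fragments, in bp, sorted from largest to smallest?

EcoRV sites (GATATC) start at positions 11, 117, 133.
EcoRV cuts after base 3 of each site, so after positions 13, 119, 135.
NotI sites (GCGGCCGC) start at positions 42, 66, 185.
NotI cuts after base 2 of each site, so after positions 43, 67, 186.
Combined cut positions: 13, 43, 67, 119, 135, 186.
Linear molecule, 6 cuts → 7 fragments:
  1–13 → 13 bp
  14–43 → 30 bp
  44–67 → 24 bp
  68–119 → 52 bp
  120–135 → 16 bp
  136–186 → 51 bp
  187–209 → 23 bp
Sorted largest to smallest: 52, 51, 30, 24, 23, 16, 13 bp.

52, 51, 30, 24, 23, 16, 13 bp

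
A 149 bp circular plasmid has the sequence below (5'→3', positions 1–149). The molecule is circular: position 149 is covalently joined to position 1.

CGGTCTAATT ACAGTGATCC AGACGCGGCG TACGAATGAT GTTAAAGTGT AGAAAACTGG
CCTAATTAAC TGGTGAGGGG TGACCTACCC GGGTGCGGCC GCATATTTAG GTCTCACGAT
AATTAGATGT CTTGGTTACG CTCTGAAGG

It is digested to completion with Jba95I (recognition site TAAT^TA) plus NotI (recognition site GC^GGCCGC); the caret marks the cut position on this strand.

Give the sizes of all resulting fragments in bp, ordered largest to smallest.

Jba95I sites (TAATTA) start at positions 6, 63, 120.
Jba95I cuts after base 4 of each site, so after positions 9, 66, 123.
The NotI site (GCGGCCGC) starts at position 95.
NotI cuts after base 2 of each site, so after position 96.
Combined cut positions: 9, 66, 96, 123.
Circular molecule, 4 cuts → 4 fragments:
  10–66 → 57 bp
  67–96 → 30 bp
  97–123 → 27 bp
  124–149 then 1–9 → 26 + 9 = 35 bp
Sorted largest to smallest: 57, 35, 30, 27 bp.

57, 35, 30, 27 bp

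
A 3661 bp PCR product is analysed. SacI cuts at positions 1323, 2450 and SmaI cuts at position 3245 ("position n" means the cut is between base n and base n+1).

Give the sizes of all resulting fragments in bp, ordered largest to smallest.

Combined cut positions (sorted): 1323, 2450, 3245.
Linear molecule, 3 cuts → 4 fragments:
  1323 − 0 = 1323 bp
  2450 − 1323 = 1127 bp
  3245 − 2450 = 795 bp
  3661 − 3245 = 416 bp
Sorted largest to smallest: 1323, 1127, 795, 416 bp.

1323, 1127, 795, 416 bp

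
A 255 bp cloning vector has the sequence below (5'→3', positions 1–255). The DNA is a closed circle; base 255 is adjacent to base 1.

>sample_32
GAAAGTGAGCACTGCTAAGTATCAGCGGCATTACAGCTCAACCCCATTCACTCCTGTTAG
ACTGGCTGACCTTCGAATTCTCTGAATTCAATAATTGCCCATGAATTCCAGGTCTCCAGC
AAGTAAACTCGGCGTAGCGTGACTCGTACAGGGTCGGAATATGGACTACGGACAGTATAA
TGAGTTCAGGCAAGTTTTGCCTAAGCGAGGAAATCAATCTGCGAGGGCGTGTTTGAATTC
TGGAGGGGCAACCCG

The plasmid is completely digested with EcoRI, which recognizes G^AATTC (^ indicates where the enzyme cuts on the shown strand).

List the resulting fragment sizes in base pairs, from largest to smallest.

EcoRI sites (GAATTC) start at positions 75, 84, 103, 235.
EcoRI cuts after the first base of each site, so after positions 75, 84, 103, 235.
Circular molecule, 4 cuts → 4 fragments:
  76–84 → 9 bp
  85–103 → 19 bp
  104–235 → 132 bp
  236–255 then 1–75 → 20 + 75 = 95 bp
Sorted largest to smallest: 132, 95, 19, 9 bp.

132, 95, 19, 9 bp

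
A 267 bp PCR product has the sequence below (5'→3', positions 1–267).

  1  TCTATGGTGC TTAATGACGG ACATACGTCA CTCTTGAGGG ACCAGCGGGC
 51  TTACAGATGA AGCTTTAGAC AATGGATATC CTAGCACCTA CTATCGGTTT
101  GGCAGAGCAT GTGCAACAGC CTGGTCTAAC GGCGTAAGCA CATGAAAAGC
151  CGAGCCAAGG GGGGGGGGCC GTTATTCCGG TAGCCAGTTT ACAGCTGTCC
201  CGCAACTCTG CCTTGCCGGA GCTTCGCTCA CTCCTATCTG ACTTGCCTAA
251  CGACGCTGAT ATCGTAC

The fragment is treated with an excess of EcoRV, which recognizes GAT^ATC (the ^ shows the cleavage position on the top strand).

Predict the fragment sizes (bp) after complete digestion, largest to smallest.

183, 77, 7 bp

EcoRV sites (GATATC) start at positions 75, 258.
EcoRV cuts after base 3 of each site, so after positions 77, 260.
Linear molecule, 2 cuts → 3 fragments:
  1–77 → 77 bp
  78–260 → 183 bp
  261–267 → 7 bp
Sorted largest to smallest: 183, 77, 7 bp.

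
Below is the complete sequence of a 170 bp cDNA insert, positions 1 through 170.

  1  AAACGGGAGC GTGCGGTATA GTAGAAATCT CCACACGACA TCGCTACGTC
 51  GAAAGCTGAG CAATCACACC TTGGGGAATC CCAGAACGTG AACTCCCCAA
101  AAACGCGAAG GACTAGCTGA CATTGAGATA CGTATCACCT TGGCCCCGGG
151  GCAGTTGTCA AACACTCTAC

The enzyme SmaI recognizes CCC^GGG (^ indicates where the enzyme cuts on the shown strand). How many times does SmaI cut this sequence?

1

CCCGGG occurs starting at position 145.
SmaI cuts at 1 site.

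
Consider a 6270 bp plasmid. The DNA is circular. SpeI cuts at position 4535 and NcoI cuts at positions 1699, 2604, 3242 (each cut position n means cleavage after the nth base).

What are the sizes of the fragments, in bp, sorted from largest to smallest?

Combined cut positions (sorted): 1699, 2604, 3242, 4535.
Circular molecule, 4 cuts → 4 fragments:
  2604 − 1699 = 905 bp
  3242 − 2604 = 638 bp
  4535 − 3242 = 1293 bp
  wrap: 6270 − 4535 + 1699 = 3434 bp
Sorted largest to smallest: 3434, 1293, 905, 638 bp.

3434, 1293, 905, 638 bp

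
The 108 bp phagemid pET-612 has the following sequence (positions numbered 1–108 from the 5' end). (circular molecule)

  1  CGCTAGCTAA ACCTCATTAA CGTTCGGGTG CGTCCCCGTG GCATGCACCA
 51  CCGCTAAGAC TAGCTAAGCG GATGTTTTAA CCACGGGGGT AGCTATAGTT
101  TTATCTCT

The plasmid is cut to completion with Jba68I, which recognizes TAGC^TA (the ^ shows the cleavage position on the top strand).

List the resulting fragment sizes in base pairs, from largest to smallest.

57, 29, 22 bp

Jba68I sites (TAGCTA) start at positions 4, 61, 90.
Jba68I cuts after base 4 of each site, so after positions 7, 64, 93.
Circular molecule, 3 cuts → 3 fragments:
  8–64 → 57 bp
  65–93 → 29 bp
  94–108 then 1–7 → 15 + 7 = 22 bp
Sorted largest to smallest: 57, 29, 22 bp.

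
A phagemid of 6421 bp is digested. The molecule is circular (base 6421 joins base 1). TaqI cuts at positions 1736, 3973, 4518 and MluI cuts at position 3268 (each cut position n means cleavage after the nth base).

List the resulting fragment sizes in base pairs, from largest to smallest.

3639, 1532, 705, 545 bp

Combined cut positions (sorted): 1736, 3268, 3973, 4518.
Circular molecule, 4 cuts → 4 fragments:
  3268 − 1736 = 1532 bp
  3973 − 3268 = 705 bp
  4518 − 3973 = 545 bp
  wrap: 6421 − 4518 + 1736 = 3639 bp
Sorted largest to smallest: 3639, 1532, 705, 545 bp.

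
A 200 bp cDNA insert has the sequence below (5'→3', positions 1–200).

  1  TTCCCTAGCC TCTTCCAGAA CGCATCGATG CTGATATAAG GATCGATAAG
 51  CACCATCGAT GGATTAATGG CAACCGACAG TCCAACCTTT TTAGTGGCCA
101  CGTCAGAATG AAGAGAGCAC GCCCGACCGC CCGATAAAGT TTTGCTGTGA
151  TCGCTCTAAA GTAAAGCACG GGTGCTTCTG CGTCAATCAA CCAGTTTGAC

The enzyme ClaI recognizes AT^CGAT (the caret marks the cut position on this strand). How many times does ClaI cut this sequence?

ATCGAT occurs starting at positions 24, 42, 55.
ClaI cuts at 3 sites.

3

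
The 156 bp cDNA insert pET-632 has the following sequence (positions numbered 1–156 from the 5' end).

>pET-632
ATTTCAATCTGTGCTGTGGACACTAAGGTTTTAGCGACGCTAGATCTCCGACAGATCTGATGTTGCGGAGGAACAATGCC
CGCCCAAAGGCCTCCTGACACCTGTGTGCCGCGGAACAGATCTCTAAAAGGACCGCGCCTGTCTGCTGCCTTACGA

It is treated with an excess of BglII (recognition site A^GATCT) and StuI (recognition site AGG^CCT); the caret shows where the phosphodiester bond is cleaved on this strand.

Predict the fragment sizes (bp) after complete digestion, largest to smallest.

BglII sites (AGATCT) start at positions 42, 53, 118.
BglII cuts after the first base of each site, so after positions 42, 53, 118.
The StuI site (AGGCCT) starts at position 88.
StuI cuts after base 3 of each site, so after position 90.
Combined cut positions: 42, 53, 90, 118.
Linear molecule, 4 cuts → 5 fragments:
  1–42 → 42 bp
  43–53 → 11 bp
  54–90 → 37 bp
  91–118 → 28 bp
  119–156 → 38 bp
Sorted largest to smallest: 42, 38, 37, 28, 11 bp.

42, 38, 37, 28, 11 bp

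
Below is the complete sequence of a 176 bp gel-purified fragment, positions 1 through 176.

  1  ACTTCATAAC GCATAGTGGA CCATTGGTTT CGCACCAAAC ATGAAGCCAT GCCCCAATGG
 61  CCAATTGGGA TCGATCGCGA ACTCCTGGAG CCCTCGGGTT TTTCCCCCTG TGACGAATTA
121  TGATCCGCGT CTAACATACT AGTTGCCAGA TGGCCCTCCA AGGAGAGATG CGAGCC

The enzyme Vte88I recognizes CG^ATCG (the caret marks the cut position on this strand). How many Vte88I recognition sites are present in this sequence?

CGATCG occurs starting at position 72.
Vte88I cuts at 1 site.

1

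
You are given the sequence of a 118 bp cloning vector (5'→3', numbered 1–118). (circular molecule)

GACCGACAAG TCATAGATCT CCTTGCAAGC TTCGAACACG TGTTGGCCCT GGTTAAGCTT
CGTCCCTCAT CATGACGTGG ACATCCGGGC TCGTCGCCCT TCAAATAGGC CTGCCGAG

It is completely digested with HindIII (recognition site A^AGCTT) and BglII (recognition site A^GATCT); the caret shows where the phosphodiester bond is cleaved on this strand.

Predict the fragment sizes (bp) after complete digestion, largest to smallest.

78, 28, 12 bp

HindIII sites (AAGCTT) start at positions 27, 55.
HindIII cuts after the first base of each site, so after positions 27, 55.
The BglII site (AGATCT) starts at position 15.
BglII cuts after the first base of each site, so after position 15.
Combined cut positions: 15, 27, 55.
Circular molecule, 3 cuts → 3 fragments:
  16–27 → 12 bp
  28–55 → 28 bp
  56–118 then 1–15 → 63 + 15 = 78 bp
Sorted largest to smallest: 78, 28, 12 bp.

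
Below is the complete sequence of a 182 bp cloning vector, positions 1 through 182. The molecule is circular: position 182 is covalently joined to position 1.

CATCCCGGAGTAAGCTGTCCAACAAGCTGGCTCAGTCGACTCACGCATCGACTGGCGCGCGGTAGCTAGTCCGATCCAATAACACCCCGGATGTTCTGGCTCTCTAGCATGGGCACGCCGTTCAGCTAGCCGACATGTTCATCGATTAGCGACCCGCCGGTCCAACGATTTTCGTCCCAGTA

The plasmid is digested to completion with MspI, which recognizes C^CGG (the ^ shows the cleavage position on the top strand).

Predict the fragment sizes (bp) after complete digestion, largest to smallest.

82, 70, 30 bp

MspI sites (CCGG) start at positions 5, 87, 157.
MspI cuts after the first base of each site, so after positions 5, 87, 157.
Circular molecule, 3 cuts → 3 fragments:
  6–87 → 82 bp
  88–157 → 70 bp
  158–182 then 1–5 → 25 + 5 = 30 bp
Sorted largest to smallest: 82, 70, 30 bp.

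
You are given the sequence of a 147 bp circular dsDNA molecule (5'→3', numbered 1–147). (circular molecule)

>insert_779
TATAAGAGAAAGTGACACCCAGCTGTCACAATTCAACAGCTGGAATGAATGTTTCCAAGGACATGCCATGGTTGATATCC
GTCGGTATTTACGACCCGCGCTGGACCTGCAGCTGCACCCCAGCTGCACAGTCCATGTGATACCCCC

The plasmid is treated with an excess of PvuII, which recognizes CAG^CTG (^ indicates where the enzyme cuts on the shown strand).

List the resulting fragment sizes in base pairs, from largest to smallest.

PvuII sites (CAGCTG) start at positions 20, 37, 110, 121.
PvuII cuts after base 3 of each site, so after positions 22, 39, 112, 123.
Circular molecule, 4 cuts → 4 fragments:
  23–39 → 17 bp
  40–112 → 73 bp
  113–123 → 11 bp
  124–147 then 1–22 → 24 + 22 = 46 bp
Sorted largest to smallest: 73, 46, 17, 11 bp.

73, 46, 17, 11 bp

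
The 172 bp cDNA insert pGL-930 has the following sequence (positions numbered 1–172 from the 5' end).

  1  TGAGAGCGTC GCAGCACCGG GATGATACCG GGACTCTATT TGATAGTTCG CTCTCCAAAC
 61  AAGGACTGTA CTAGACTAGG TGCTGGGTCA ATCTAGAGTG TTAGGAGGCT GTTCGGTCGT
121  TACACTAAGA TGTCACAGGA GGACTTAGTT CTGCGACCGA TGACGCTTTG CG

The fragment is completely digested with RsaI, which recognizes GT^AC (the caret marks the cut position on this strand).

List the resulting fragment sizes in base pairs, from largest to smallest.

The RsaI site (GTAC) starts at position 68.
RsaI cuts after base 2 of each site, so after position 69.
Linear molecule, 1 cut → 2 fragments:
  1–69 → 69 bp
  70–172 → 103 bp
Sorted largest to smallest: 103, 69 bp.

103, 69 bp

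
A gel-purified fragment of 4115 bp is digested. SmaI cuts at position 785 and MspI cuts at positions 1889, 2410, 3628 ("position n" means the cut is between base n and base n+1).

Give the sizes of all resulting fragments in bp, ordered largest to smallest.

Combined cut positions (sorted): 785, 1889, 2410, 3628.
Linear molecule, 4 cuts → 5 fragments:
  785 − 0 = 785 bp
  1889 − 785 = 1104 bp
  2410 − 1889 = 521 bp
  3628 − 2410 = 1218 bp
  4115 − 3628 = 487 bp
Sorted largest to smallest: 1218, 1104, 785, 521, 487 bp.

1218, 1104, 785, 521, 487 bp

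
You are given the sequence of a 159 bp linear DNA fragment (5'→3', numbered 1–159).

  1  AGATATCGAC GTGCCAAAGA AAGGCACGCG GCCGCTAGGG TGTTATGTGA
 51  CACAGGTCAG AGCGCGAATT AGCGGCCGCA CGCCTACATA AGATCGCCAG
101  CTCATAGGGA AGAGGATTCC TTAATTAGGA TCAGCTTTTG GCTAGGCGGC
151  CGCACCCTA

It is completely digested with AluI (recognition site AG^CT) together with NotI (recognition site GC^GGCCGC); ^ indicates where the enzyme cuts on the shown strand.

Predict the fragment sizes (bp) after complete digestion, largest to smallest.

44, 34, 29, 27, 13, 12 bp

AluI sites (AGCT) start at positions 99, 133.
AluI cuts after base 2 of each site, so after positions 100, 134.
NotI sites (GCGGCCGC) start at positions 28, 72, 146.
NotI cuts after base 2 of each site, so after positions 29, 73, 147.
Combined cut positions: 29, 73, 100, 134, 147.
Linear molecule, 5 cuts → 6 fragments:
  1–29 → 29 bp
  30–73 → 44 bp
  74–100 → 27 bp
  101–134 → 34 bp
  135–147 → 13 bp
  148–159 → 12 bp
Sorted largest to smallest: 44, 34, 29, 27, 13, 12 bp.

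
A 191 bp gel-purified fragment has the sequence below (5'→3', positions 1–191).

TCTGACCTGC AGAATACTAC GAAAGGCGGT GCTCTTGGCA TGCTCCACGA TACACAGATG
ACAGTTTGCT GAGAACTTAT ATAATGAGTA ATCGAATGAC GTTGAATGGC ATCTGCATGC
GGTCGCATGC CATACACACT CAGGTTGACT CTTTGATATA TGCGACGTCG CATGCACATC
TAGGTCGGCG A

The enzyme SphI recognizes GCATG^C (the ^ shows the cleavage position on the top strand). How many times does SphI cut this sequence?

GCATGC occurs starting at positions 38, 115, 125, 170.
SphI cuts at 4 sites.

4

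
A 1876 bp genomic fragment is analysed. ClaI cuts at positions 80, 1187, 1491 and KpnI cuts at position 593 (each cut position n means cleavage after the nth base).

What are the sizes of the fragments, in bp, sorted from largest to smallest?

594, 513, 385, 304, 80 bp

Combined cut positions (sorted): 80, 593, 1187, 1491.
Linear molecule, 4 cuts → 5 fragments:
  80 − 0 = 80 bp
  593 − 80 = 513 bp
  1187 − 593 = 594 bp
  1491 − 1187 = 304 bp
  1876 − 1491 = 385 bp
Sorted largest to smallest: 594, 513, 385, 304, 80 bp.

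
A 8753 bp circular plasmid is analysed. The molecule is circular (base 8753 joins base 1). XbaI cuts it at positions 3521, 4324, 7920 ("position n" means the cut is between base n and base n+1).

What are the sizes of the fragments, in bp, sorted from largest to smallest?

Circular molecule, 3 cuts → 3 fragments:
  4324 − 3521 = 803 bp
  7920 − 4324 = 3596 bp
  wrap: 8753 − 7920 + 3521 = 4354 bp
Sorted largest to smallest: 4354, 3596, 803 bp.

4354, 3596, 803 bp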